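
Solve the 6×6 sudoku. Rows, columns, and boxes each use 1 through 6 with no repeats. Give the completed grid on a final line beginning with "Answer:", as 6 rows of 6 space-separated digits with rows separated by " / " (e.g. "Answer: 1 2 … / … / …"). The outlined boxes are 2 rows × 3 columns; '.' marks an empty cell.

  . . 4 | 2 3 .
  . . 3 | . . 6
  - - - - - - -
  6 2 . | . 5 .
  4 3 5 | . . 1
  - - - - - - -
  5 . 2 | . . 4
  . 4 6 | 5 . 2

Step 1. [r5c2∈{1}] r5c2's peers cover all but 1, so r5c2=1.
Step 2. [r2c4∈{1,4}] 1 has one home in col 4: r2c4 ⇒ r2c4=1.
Step 3. [r4c4∈{6}] r4c4 has the single candidate 6 ⇒ r4c4=6.
Step 4. [r5c4∈{3}] r5c4's peers cover all but 3, so r5c4=3.
Step 5. [r1c6∈{5}] only 5 remains possible at r1c6 ⇒ r1c6=5.
Step 6. [r5c5∈{6}] r5c5's peers cover all but 6, so r5c5=6.
Step 7. [r2c1∈{2}] r2c1's peers cover all but 2 ⇒ r2c1=2.
Step 8. [r3c3∈{1}] only 1 remains possible at r3c3 ⇒ r3c3=1.
Step 9. [r6c5∈{1}] nothing but 1 survives at r6c5. So r6c5=1.
Step 10. [r4c5∈{2}] r4c5 is down to just 2. So r4c5=2.
Step 11. [r2c2∈{5}] only 5 remains possible at r2c2. So r2c2=5.
Step 12. [r3c4∈{4}] r3c4 has the single candidate 4, so r3c4=4.
Step 13. [r3c6∈{3}] nothing but 3 survives at r3c6. So r3c6=3.
Step 14. [r6c1∈{3}] r6c1's peers cover all but 3 ⇒ r6c1=3.
Step 15. [r2c5∈{4}] r2c5 is down to just 4 ⇒ r2c5=4.
Step 16. [r1c1∈{1}] r1c1's peers cover all but 1. So r1c1=1.
Step 17. [r1c2∈{6}] only 6 remains possible at r1c2 ⇒ r1c2=6.

Answer: 1 6 4 2 3 5 / 2 5 3 1 4 6 / 6 2 1 4 5 3 / 4 3 5 6 2 1 / 5 1 2 3 6 4 / 3 4 6 5 1 2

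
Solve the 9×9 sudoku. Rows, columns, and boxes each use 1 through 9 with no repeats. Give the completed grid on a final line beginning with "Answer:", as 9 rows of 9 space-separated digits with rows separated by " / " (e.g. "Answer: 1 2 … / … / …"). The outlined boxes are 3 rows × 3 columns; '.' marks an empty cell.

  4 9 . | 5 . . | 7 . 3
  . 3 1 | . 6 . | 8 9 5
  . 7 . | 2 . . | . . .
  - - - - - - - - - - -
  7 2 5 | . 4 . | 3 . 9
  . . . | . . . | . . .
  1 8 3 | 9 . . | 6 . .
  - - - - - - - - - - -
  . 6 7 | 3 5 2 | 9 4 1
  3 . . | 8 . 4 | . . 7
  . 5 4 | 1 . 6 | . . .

Step 1. [r1c8∈{1,2,6}] 2 has one home in box 3: r1c8, so r1c8=2.
Step 2. [r1c3∈{6,8}] in row 1, 6 fits only at r1c3 ⇒ r1c3=6.
Step 3. [r6c9∈{2,4}] 4 has one home in row 6: r6c9 ⇒ r6c9=4.
Step 4. [r3c6∈{1,3,8,9}] 9 has one home in col 6: r3c6, so r3c6=9.
Step 5. [r5c6∈{1,3,5,7,8}] 3 has one home in col 6: r5c6, so r5c6=3.
Step 6. [r9c7∈{2}] r9c7 has the single candidate 2. So r9c7=2.
Step 7. [r9c9∈{8}] r9c9 has the single candidate 8, so r9c9=8.
Step 8. [r9c5∈{7,9}] r9c5 is the only open cell in row 9 admitting 7 ⇒ r9c5=7.
Step 9. [r9c1∈{9}] r9c1's peers cover all but 9, so r9c1=9.
Step 10. [r6c6∈{5,7}] across col 6, 5 lands solely at r6c6, so r6c6=5.
Step 11. [r5c4∈{6,7}] 7 has one home in box 5: r5c4. So r5c4=7.
Step 12. [r3c5∈{1,3,8}] across row 3, 3 lands solely at r3c5, so r3c5=3.
Step 13. [r8c7∈{5}] r8c7's peers cover all but 5. So r8c7=5.
Step 14. [r5c7∈{1}] r5c7 has the single candidate 1. So r5c7=1.
Step 15. [r4c6∈{1,8}] r4c6 is the only open cell in row 4 admitting 1 ⇒ r4c6=1.
Step 16. [r5c5∈{2,8}] across box 5, 8 lands solely at r5c5, so r5c5=8.
Step 17. [r3c8∈{1,6}] r3c8 is the only open cell in row 3 admitting 1, so r3c8=1.
Step 18. [r7c1∈{8}] r7c1 has the single candidate 8 ⇒ r7c1=8.
Step 19. [r4c4∈{6}] r4c4 has the single candidate 6, so r4c4=6.
Step 20. [r2c6∈{7}] r2c6's peers cover all but 7, so r2c6=7.
Step 21. [r5c9∈{2}] only 2 remains possible at r5c9 ⇒ r5c9=2.
Step 22. [r9c8∈{3}] nothing but 3 survives at r9c8, so r9c8=3.
Step 23. [r5c3∈{9}] nothing but 9 survives at r5c3, so r5c3=9.
Step 24. [r3c1∈{5}] only 5 remains possible at r3c1 ⇒ r3c1=5.
Step 25. [r5c8∈{5}] r5c8 has the single candidate 5. So r5c8=5.
Step 26. [r8c8∈{6}] r8c8's peers cover all but 6, so r8c8=6.
Step 27. [r3c3∈{8}] nothing but 8 survives at r3c3. So r3c3=8.
Step 28. [r5c2∈{4}] nothing but 4 survives at r5c2, so r5c2=4.
Step 29. [r6c8∈{7}] r6c8 is down to just 7. So r6c8=7.
Step 30. [r1c6∈{8}] r1c6 has the single candidate 8. So r1c6=8.
Step 31. [r1c5∈{1}] r1c5 is down to just 1. So r1c5=1.
Step 32. [r5c1∈{6}] r5c1 is down to just 6. So r5c1=6.
Step 33. [r8c3∈{2}] only 2 remains possible at r8c3, so r8c3=2.
Step 34. [r2c4∈{4}] only 4 remains possible at r2c4, so r2c4=4.
Step 35. [r2c1∈{2}] r2c1's peers cover all but 2. So r2c1=2.
Step 36. [r3c7∈{4}] r3c7's peers cover all but 4, so r3c7=4.
Step 37. [r8c5∈{9}] only 9 remains possible at r8c5, so r8c5=9.
Step 38. [r6c5∈{2}] r6c5 is down to just 2, so r6c5=2.
Step 39. [r3c9∈{6}] r3c9 has the single candidate 6, so r3c9=6.
Step 40. [r8c2∈{1}] r8c2 has the single candidate 1. So r8c2=1.
Step 41. [r4c8∈{8}] nothing but 8 survives at r4c8 ⇒ r4c8=8.

Answer: 4 9 6 5 1 8 7 2 3 / 2 3 1 4 6 7 8 9 5 / 5 7 8 2 3 9 4 1 6 / 7 2 5 6 4 1 3 8 9 / 6 4 9 7 8 3 1 5 2 / 1 8 3 9 2 5 6 7 4 / 8 6 7 3 5 2 9 4 1 / 3 1 2 8 9 4 5 6 7 / 9 5 4 1 7 6 2 3 8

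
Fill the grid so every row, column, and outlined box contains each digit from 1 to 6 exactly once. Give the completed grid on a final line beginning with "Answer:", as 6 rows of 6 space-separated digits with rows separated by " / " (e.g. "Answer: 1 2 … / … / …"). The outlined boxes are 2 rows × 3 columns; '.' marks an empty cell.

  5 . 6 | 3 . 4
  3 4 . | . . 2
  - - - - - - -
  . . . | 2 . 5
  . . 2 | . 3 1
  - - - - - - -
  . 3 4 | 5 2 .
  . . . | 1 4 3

Step 1. [r3c5∈{6}] only 6 remains possible at r3c5 ⇒ r3c5=6.
Step 2. [r2c3∈{1}] r2c3's peers cover all but 1. So r2c3=1.
Step 3. [r4c2∈{5,6}] in row 4, 5 fits only at r4c2. So r4c2=5.
Step 4. [r4c1∈{4,6}] r4c1 is the only open cell in row 4 admitting 6 ⇒ r4c1=6.
Step 5. [r3c2∈{1}] only 1 remains possible at r3c2 ⇒ r3c2=1.
Step 6. [r1c2∈{2}] r1c2 has the single candidate 2, so r1c2=2.
Step 7. [r5c1∈{1}] r5c1 has the single candidate 1, so r5c1=1.
Step 8. [r3c1∈{4}] only 4 remains possible at r3c1. So r3c1=4.
Step 9. [r3c3∈{3}] nothing but 3 survives at r3c3 ⇒ r3c3=3.
Step 10. [r6c2∈{6}] r6c2's peers cover all but 6. So r6c2=6.
Step 11. [r4c4∈{4}] only 4 remains possible at r4c4 ⇒ r4c4=4.
Step 12. [r6c1∈{2}] only 2 remains possible at r6c1. So r6c1=2.
Step 13. [r5c6∈{6}] r5c6's peers cover all but 6 ⇒ r5c6=6.
Step 14. [r6c3∈{5}] r6c3 is down to just 5 ⇒ r6c3=5.
Step 15. [r2c4∈{6}] only 6 remains possible at r2c4. So r2c4=6.
Step 16. [r2c5∈{5}] r2c5's peers cover all but 5, so r2c5=5.
Step 17. [r1c5∈{1}] only 1 remains possible at r1c5, so r1c5=1.

Answer: 5 2 6 3 1 4 / 3 4 1 6 5 2 / 4 1 3 2 6 5 / 6 5 2 4 3 1 / 1 3 4 5 2 6 / 2 6 5 1 4 3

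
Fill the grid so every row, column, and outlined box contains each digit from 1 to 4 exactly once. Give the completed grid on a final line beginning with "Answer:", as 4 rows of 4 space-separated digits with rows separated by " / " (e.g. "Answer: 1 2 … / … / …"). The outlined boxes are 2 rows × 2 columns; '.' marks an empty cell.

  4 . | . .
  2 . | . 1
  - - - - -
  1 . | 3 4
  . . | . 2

Step 1. [r2c2∈{3}] r2c2 has the single candidate 3 ⇒ r2c2=3.
Step 2. [r4c3∈{1}] only 1 remains possible at r4c3. So r4c3=1.
Step 3. [r4c1∈{3}] only 3 remains possible at r4c1. So r4c1=3.
Step 4. [r1c4∈{3}] nothing but 3 survives at r1c4 ⇒ r1c4=3.
Step 5. [r3c2∈{2}] r3c2 is down to just 2, so r3c2=2.
Step 6. [r4c2∈{4}] nothing but 4 survives at r4c2. So r4c2=4.
Step 7. [r1c2∈{1}] r1c2's peers cover all but 1, so r1c2=1.
Step 8. [r2c3∈{4}] only 4 remains possible at r2c3. So r2c3=4.
Step 9. [r1c3∈{2}] r1c3 is down to just 2. So r1c3=2.

Answer: 4 1 2 3 / 2 3 4 1 / 1 2 3 4 / 3 4 1 2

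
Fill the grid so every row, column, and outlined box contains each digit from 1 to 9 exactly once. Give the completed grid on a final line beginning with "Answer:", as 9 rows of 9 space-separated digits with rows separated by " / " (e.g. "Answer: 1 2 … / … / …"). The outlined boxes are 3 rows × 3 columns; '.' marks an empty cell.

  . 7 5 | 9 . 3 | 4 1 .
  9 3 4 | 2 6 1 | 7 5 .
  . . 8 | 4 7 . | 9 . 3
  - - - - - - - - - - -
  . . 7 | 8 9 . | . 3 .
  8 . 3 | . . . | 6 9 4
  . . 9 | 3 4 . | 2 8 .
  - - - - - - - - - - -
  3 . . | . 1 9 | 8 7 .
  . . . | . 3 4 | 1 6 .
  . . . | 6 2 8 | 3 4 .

Step 1. [r4c1∈{1,2,4,5,6}] 4 has one home in col 1: r4c1. So r4c1=4.
Step 2. [r8c3∈{2}] only 2 remains possible at r8c3 ⇒ r8c3=2.
Step 3. [r5c5∈{5}] only 5 remains possible at r5c5 ⇒ r5c5=5.
Step 4. [r4c7∈{5}] r4c7's peers cover all but 5 ⇒ r4c7=5.
Step 5. [r9c1∈{1,5,7}] in row 9, 7 fits only at r9c1, so r9c1=7.
Step 6. [r8c1∈{5}] nothing but 5 survives at r8c1, so r8c1=5.
Step 7. [r1c9∈{2,6,8}] r1c9 is the only open cell in col 9 admitting 6 ⇒ r1c9=6.
Step 8. [r4c9∈{1}] r4c9 is down to just 1 ⇒ r4c9=1.
Step 9. [r9c9∈{5,9}] row 9 places 5 nowhere but r9c9. So r9c9=5.
Step 10. [r6c2∈{1,5,6}] 5 has one home in row 6: r6c2. So r6c2=5.
Step 11. [r6c1∈{1,6}] in row 6, 1 fits only at r6c1. So r6c1=1.
Step 12. [r4c2∈{2,6}] box 4 places 6 nowhere but r4c2 ⇒ r4c2=6.
Step 13. [r3c8∈{2}] nothing but 2 survives at r3c8, so r3c8=2.
Step 14. [r9c2∈{1,9}] r9c2 is the only open cell in row 9 admitting 9 ⇒ r9c2=9.
Step 15. [r5c4∈{1,7}] in row 5, 1 fits only at r5c4 ⇒ r5c4=1.
Step 16. [r5c6∈{2,7}] row 5 places 7 nowhere but r5c6 ⇒ r5c6=7.
Step 17. [r3c6∈{5}] only 5 remains possible at r3c6. So r3c6=5.
Step 18. [r6c9∈{7}] r6c9's peers cover all but 7. So r6c9=7.
Step 19. [r8c9∈{9}] only 9 remains possible at r8c9 ⇒ r8c9=9.
Step 20. [r3c2∈{1}] nothing but 1 survives at r3c2 ⇒ r3c2=1.
Step 21. [r7c4∈{5}] r7c4 has the single candidate 5 ⇒ r7c4=5.
Step 22. [r8c2∈{8}] r8c2 is down to just 8. So r8c2=8.
Step 23. [r8c4∈{7}] nothing but 7 survives at r8c4 ⇒ r8c4=7.
Step 24. [r7c3∈{6}] r7c3 has the single candidate 6. So r7c3=6.
Step 25. [r2c9∈{8}] only 8 remains possible at r2c9, so r2c9=8.
Step 26. [r7c9∈{2}] r7c9's peers cover all but 2. So r7c9=2.
Step 27. [r1c5∈{8}] r1c5 is down to just 8. So r1c5=8.
Step 28. [r1c1∈{2}] only 2 remains possible at r1c1 ⇒ r1c1=2.
Step 29. [r6c6∈{6}] nothing but 6 survives at r6c6. So r6c6=6.
Step 30. [r3c1∈{6}] nothing but 6 survives at r3c1. So r3c1=6.
Step 31. [r4c6∈{2}] r4c6's peers cover all but 2 ⇒ r4c6=2.
Step 32. [r7c2∈{4}] r7c2 is down to just 4. So r7c2=4.
Step 33. [r9c3∈{1}] r9c3 is down to just 1 ⇒ r9c3=1.
Step 34. [r5c2∈{2}] only 2 remains possible at r5c2, so r5c2=2.

Answer: 2 7 5 9 8 3 4 1 6 / 9 3 4 2 6 1 7 5 8 / 6 1 8 4 7 5 9 2 3 / 4 6 7 8 9 2 5 3 1 / 8 2 3 1 5 7 6 9 4 / 1 5 9 3 4 6 2 8 7 / 3 4 6 5 1 9 8 7 2 / 5 8 2 7 3 4 1 6 9 / 7 9 1 6 2 8 3 4 5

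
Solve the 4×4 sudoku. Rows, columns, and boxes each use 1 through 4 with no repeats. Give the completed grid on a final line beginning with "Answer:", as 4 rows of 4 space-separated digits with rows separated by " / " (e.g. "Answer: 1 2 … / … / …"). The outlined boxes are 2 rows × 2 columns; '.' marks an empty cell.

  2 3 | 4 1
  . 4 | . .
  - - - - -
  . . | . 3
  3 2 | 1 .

Step 1. [r3c1∈{1,4}] r3c1 is the only open cell in row 3 admitting 4. So r3c1=4.
Step 2. [r3c3∈{2}] nothing but 2 survives at r3c3 ⇒ r3c3=2.
Step 3. [r4c4∈{4}] r4c4 has the single candidate 4. So r4c4=4.
Step 4. [r2c4∈{2}] r2c4 is down to just 2, so r2c4=2.
Step 5. [r3c2∈{1}] only 1 remains possible at r3c2. So r3c2=1.
Step 6. [r2c1∈{1}] nothing but 1 survives at r2c1 ⇒ r2c1=1.
Step 7. [r2c3∈{3}] r2c3 has the single candidate 3 ⇒ r2c3=3.

Answer: 2 3 4 1 / 1 4 3 2 / 4 1 2 3 / 3 2 1 4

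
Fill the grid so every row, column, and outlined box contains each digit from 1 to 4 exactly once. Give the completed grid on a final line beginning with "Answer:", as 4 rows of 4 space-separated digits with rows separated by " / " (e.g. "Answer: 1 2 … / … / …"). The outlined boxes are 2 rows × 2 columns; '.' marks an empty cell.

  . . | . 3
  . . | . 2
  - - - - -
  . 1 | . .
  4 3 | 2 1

Step 1. [r1c2∈{2,4}] col 2 places 2 nowhere but r1c2 ⇒ r1c2=2.
Step 2. [r1c3∈{1,4}] row 1 places 4 nowhere but r1c3. So r1c3=4.
Step 3. [r2c3∈{1}] nothing but 1 survives at r2c3, so r2c3=1.
Step 4. [r1c1∈{1}] r1c1 is down to just 1. So r1c1=1.
Step 5. [r3c4∈{4}] only 4 remains possible at r3c4, so r3c4=4.
Step 6. [r2c1∈{3}] r2c1's peers cover all but 3. So r2c1=3.
Step 7. [r3c1∈{2}] nothing but 2 survives at r3c1, so r3c1=2.
Step 8. [r2c2∈{4}] r2c2 is down to just 4 ⇒ r2c2=4.
Step 9. [r3c3∈{3}] nothing but 3 survives at r3c3, so r3c3=3.

Answer: 1 2 4 3 / 3 4 1 2 / 2 1 3 4 / 4 3 2 1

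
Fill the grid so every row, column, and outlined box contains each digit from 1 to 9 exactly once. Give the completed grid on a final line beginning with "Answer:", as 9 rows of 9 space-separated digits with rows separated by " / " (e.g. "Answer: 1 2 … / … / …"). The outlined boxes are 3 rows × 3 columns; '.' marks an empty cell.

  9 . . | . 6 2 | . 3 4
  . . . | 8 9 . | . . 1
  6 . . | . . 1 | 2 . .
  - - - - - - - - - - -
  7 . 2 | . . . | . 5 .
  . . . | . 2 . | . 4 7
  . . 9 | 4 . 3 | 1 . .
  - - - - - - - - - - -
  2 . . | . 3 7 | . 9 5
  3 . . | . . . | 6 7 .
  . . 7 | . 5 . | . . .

Step 1. [r4c2∈{1,3,4,6,8}] row 4 places 4 nowhere but r4c2 ⇒ r4c2=4.
Step 2. [r3c8∈{8}] r3c8 has the single candidate 8. So r3c8=8.
Step 3. [r9c8∈{1,2}] col 8 places 1 nowhere but r9c8. So r9c8=1.
Step 4. [r5c1∈{1,5,8}] 1 has one home in col 1: r5c1, so r5c1=1.
Step 5. [r3c4∈{3,5,7}] 3 has one home in col 4: r3c4, so r3c4=3.
Step 6. [r1c4∈{5,7}] in col 4, 7 fits only at r1c4. So r1c4=7.
Step 7. [r2c6∈{4,5}] in box 2, 5 fits only at r2c6, so r2c6=5.
Step 8. [r5c4∈{5,6,9}] in col 4, 5 fits only at r5c4. So r5c4=5.
Step 9. [r2c1∈{4}] r2c1 has the single candidate 4, so r2c1=4.
Step 10. [r9c1∈{8}] r9c1's peers cover all but 8, so r9c1=8.
Step 11. [r7c7∈{4,8}] 8 has one home in row 7: r7c7 ⇒ r7c7=8.
Step 12. [r3c3∈{5}] only 5 remains possible at r3c3 ⇒ r3c3=5.
Step 13. [r8c9∈{2}] nothing but 2 survives at r8c9 ⇒ r8c9=2.
Step 14. [r8c2∈{1,5,9}] r8c2 is the only open cell in row 8 admitting 5, so r8c2=5.
Step 15. [r7c3∈{1,4,6}] r7c3 is the only open cell in row 7 admitting 4 ⇒ r7c3=4.
Step 16. [r5c3∈{3,6,8}] 6 has one home in col 3: r5c3 ⇒ r5c3=6.
Step 17. [r8c3∈{1}] r8c3 is down to just 1 ⇒ r8c3=1.
Step 18. [r8c4∈{9}] r8c4 is down to just 9, so r8c4=9.
Step 19. [r6c2∈{8}] only 8 remains possible at r6c2, so r6c2=8.
Step 20. [r4c9∈{3,6,8,9}] r4c9 is the only open cell in col 9 admitting 8 ⇒ r4c9=8.
Step 21. [r4c7∈{3,9}] row 4 places 3 nowhere but r4c7, so r4c7=3.
Step 22. [r4c6∈{6,9}] in row 4, 9 fits only at r4c6. So r4c6=9.
Step 23. [r9c6∈{4,6}] 6 has one home in col 6: r9c6 ⇒ r9c6=6.
Step 24. [r8c5∈{4,8}] 8 has one home in col 5: r8c5, so r8c5=8.
Step 25. [r2c2∈{2,3,7}] across row 2, 2 lands solely at r2c2, so r2c2=2.
Step 26. [r7c4∈{1}] only 1 remains possible at r7c4 ⇒ r7c4=1.
Step 27. [r6c8∈{2,6}] row 6 places 2 nowhere but r6c8. So r6c8=2.
Step 28. [r5c7∈{9}] r5c7 has the single candidate 9, so r5c7=9.
Step 29. [r9c2∈{9}] nothing but 9 survives at r9c2. So r9c2=9.
Step 30. [r1c7∈{5}] r1c7's peers cover all but 5 ⇒ r1c7=5.
Step 31. [r3c2∈{7}] r3c2's peers cover all but 7, so r3c2=7.
Step 32. [r6c1∈{5}] r6c1 has the single candidate 5 ⇒ r6c1=5.
Step 33. [r6c9∈{6}] r6c9's peers cover all but 6 ⇒ r6c9=6.
Step 34. [r8c6∈{4}] nothing but 4 survives at r8c6. So r8c6=4.
Step 35. [r3c9∈{9}] r3c9's peers cover all but 9. So r3c9=9.
Step 36. [r7c2∈{6}] r7c2's peers cover all but 6. So r7c2=6.
Step 37. [r1c2∈{1}] only 1 remains possible at r1c2. So r1c2=1.
Step 38. [r6c5∈{7}] nothing but 7 survives at r6c5 ⇒ r6c5=7.
Step 39. [r9c4∈{2}] only 2 remains possible at r9c4 ⇒ r9c4=2.
Step 40. [r9c7∈{4}] nothing but 4 survives at r9c7, so r9c7=4.
Step 41. [r3c5∈{4}] only 4 remains possible at r3c5, so r3c5=4.
Step 42. [r2c8∈{6}] nothing but 6 survives at r2c8, so r2c8=6.
Step 43. [r2c7∈{7}] r2c7 is down to just 7. So r2c7=7.
Step 44. [r2c3∈{3}] only 3 remains possible at r2c3. So r2c3=3.
Step 45. [r9c9∈{3}] nothing but 3 survives at r9c9. So r9c9=3.
Step 46. [r5c6∈{8}] r5c6 is down to just 8. So r5c6=8.
Step 47. [r4c4∈{6}] r4c4 has the single candidate 6 ⇒ r4c4=6.
Step 48. [r5c2∈{3}] r5c2 has the single candidate 3, so r5c2=3.
Step 49. [r1c3∈{8}] r1c3 is down to just 8 ⇒ r1c3=8.
Step 50. [r4c5∈{1}] nothing but 1 survives at r4c5, so r4c5=1.

Answer: 9 1 8 7 6 2 5 3 4 / 4 2 3 8 9 5 7 6 1 / 6 7 5 3 4 1 2 8 9 / 7 4 2 6 1 9 3 5 8 / 1 3 6 5 2 8 9 4 7 / 5 8 9 4 7 3 1 2 6 / 2 6 4 1 3 7 8 9 5 / 3 5 1 9 8 4 6 7 2 / 8 9 7 2 5 6 4 1 3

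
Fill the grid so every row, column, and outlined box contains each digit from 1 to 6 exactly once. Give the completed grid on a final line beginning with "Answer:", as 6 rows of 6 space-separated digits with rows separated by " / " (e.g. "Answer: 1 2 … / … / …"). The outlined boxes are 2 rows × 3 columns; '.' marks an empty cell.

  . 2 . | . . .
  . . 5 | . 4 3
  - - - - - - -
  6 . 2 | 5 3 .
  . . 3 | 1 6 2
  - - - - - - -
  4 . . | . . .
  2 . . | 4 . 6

Step 1. [r6c3∈{1}] r6c3 has the single candidate 1, so r6c3=1.
Step 2. [r6c5∈{5}] r6c5 has the single candidate 5. So r6c5=5.
Step 3. [r5c2∈{3,5,6}] row 5 places 5 nowhere but r5c2, so r5c2=5.
Step 4. [r2c2∈{1,6}] col 2 places 6 nowhere but r2c2, so r2c2=6.
Step 5. [r1c5∈{1}] nothing but 1 survives at r1c5, so r1c5=1.
Step 6. [r5c5∈{2}] nothing but 2 survives at r5c5. So r5c5=2.
Step 7. [r4c2∈{4}] r4c2 has the single candidate 4 ⇒ r4c2=4.
Step 8. [r5c3∈{6}] only 6 remains possible at r5c3, so r5c3=6.
Step 9. [r5c4∈{3}] r5c4's peers cover all but 3 ⇒ r5c4=3.
Step 10. [r5c6∈{1}] only 1 remains possible at r5c6 ⇒ r5c6=1.
Step 11. [r1c1∈{3}] r1c1 is down to just 3. So r1c1=3.
Step 12. [r2c1∈{1}] only 1 remains possible at r2c1 ⇒ r2c1=1.
Step 13. [r3c2∈{1}] r3c2 is down to just 1. So r3c2=1.
Step 14. [r1c6∈{5}] only 5 remains possible at r1c6. So r1c6=5.
Step 15. [r3c6∈{4}] nothing but 4 survives at r3c6, so r3c6=4.
Step 16. [r2c4∈{2}] only 2 remains possible at r2c4, so r2c4=2.
Step 17. [r4c1∈{5}] r4c1 is down to just 5 ⇒ r4c1=5.
Step 18. [r6c2∈{3}] r6c2 is down to just 3, so r6c2=3.
Step 19. [r1c4∈{6}] r1c4's peers cover all but 6 ⇒ r1c4=6.
Step 20. [r1c3∈{4}] only 4 remains possible at r1c3, so r1c3=4.

Answer: 3 2 4 6 1 5 / 1 6 5 2 4 3 / 6 1 2 5 3 4 / 5 4 3 1 6 2 / 4 5 6 3 2 1 / 2 3 1 4 5 6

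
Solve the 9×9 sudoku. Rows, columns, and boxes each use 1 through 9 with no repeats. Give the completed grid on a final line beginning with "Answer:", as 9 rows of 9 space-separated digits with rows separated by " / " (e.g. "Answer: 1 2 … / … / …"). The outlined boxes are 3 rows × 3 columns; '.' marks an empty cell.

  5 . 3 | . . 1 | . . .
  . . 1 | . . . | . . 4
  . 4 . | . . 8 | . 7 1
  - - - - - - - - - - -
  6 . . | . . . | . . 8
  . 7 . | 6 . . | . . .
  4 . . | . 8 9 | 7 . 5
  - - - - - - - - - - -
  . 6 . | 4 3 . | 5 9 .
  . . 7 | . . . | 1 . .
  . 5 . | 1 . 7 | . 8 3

Step 1. [r7c6∈{2}] r7c6's peers cover all but 2. So r7c6=2.
Step 2. [r6c3∈{2}] r6c3 has the single candidate 2. So r6c3=2.
Step 3. [r6c4∈{3}] r6c4 is down to just 3, so r6c4=3.
Step 4. [r3c7∈{2,3,6,9}] across row 3, 3 lands solely at r3c7. So r3c7=3.
Step 5. [r1c5∈{2,4,6,7,9}] r1c5 is the only open cell in row 1 admitting 4, so r1c5=4.
Step 6. [r2c1∈{2,7,8,9}] across col 1, 7 lands solely at r2c1 ⇒ r2c1=7.
Step 7. [r8c8∈{2,4,6}] 4 has one home in row 8: r8c8 ⇒ r8c8=4.
Step 8. [r2c8∈{2,5,6}] in col 8, 5 fits only at r2c8 ⇒ r2c8=5.
Step 9. [r7c3∈{8}] nothing but 8 survives at r7c3 ⇒ r7c3=8.
Step 10. [r4c5∈{1,2,5,7}] r4c5 is the only open cell in col 5 admitting 7, so r4c5=7.
Step 11. [r5c5∈{1,2,5}] 1 has one home in col 5: r5c5, so r5c5=1.
Step 12. [r4c4∈{2,5}] box 5 places 2 nowhere but r4c4 ⇒ r4c4=2.
Step 13. [r2c4∈{9}] r2c4's peers cover all but 9 ⇒ r2c4=9.
Step 14. [r6c8∈{1,6}] r6c8 is the only open cell in row 6 admitting 6, so r6c8=6.
Step 15. [r1c8∈{2}] only 2 remains possible at r1c8 ⇒ r1c8=2.
Step 16. [r5c1∈{3,8,9}] r5c1 is the only open cell in row 5 admitting 8 ⇒ r5c1=8.
Step 17. [r4c2∈{1,3,9}] across box 4, 3 lands solely at r4c2, so r4c2=3.
Step 18. [r3c4∈{5}] r3c4's peers cover all but 5. So r3c4=5.
Step 19. [r8c5∈{5,6,9}] r8c5 is the only open cell in col 5 admitting 5, so r8c5=5.
Step 20. [r9c5∈{6,9}] in col 5, 9 fits only at r9c5, so r9c5=9.
Step 21. [r9c1∈{2}] r9c1's peers cover all but 2. So r9c1=2.
Step 22. [r5c7∈{2,4,9}] r5c7 is the only open cell in col 7 admitting 2, so r5c7=2.
Step 23. [r5c9∈{9}] r5c9 is down to just 9 ⇒ r5c9=9.
Step 24. [r1c9∈{6}] only 6 remains possible at r1c9 ⇒ r1c9=6.
Step 25. [r3c1∈{9}] r3c1 has the single candidate 9, so r3c1=9.
Step 26. [r1c2∈{8}] r1c2 has the single candidate 8. So r1c2=8.
Step 27. [r5c6∈{4,5}] r5c6 is the only open cell in row 5 admitting 4. So r5c6=4.
Step 28. [r3c5∈{2,6}] in row 3, 2 fits only at r3c5. So r3c5=2.
Step 29. [r5c3∈{5}] only 5 remains possible at r5c3 ⇒ r5c3=5.
Step 30. [r8c6∈{6}] r8c6 has the single candidate 6, so r8c6=6.
Step 31. [r8c9∈{2}] only 2 remains possible at r8c9. So r8c9=2.
Step 32. [r9c7∈{6}] only 6 remains possible at r9c7, so r9c7=6.
Step 33. [r8c4∈{8}] only 8 remains possible at r8c4, so r8c4=8.
Step 34. [r9c3∈{4}] r9c3 has the single candidate 4, so r9c3=4.
Step 35. [r4c6∈{5}] r4c6 is down to just 5 ⇒ r4c6=5.
Step 36. [r8c1∈{3}] only 3 remains possible at r8c1 ⇒ r8c1=3.
Step 37. [r8c2∈{9}] only 9 remains possible at r8c2. So r8c2=9.
Step 38. [r2c5∈{6}] r2c5 has the single candidate 6 ⇒ r2c5=6.
Step 39. [r4c7∈{4}] only 4 remains possible at r4c7 ⇒ r4c7=4.
Step 40. [r4c3∈{9}] only 9 remains possible at r4c3 ⇒ r4c3=9.
Step 41. [r3c3∈{6}] r3c3 is down to just 6 ⇒ r3c3=6.
Step 42. [r2c2∈{2}] r2c2's peers cover all but 2, so r2c2=2.
Step 43. [r2c7∈{8}] r2c7's peers cover all but 8, so r2c7=8.
Step 44. [r7c1∈{1}] r7c1 has the single candidate 1 ⇒ r7c1=1.
Step 45. [r5c8∈{3}] r5c8 is down to just 3. So r5c8=3.
Step 46. [r6c2∈{1}] r6c2's peers cover all but 1. So r6c2=1.
Step 47. [r2c6∈{3}] r2c6's peers cover all but 3, so r2c6=3.
Step 48. [r4c8∈{1}] r4c8 is down to just 1 ⇒ r4c8=1.
Step 49. [r1c4∈{7}] only 7 remains possible at r1c4 ⇒ r1c4=7.
Step 50. [r7c9∈{7}] r7c9's peers cover all but 7. So r7c9=7.
Step 51. [r1c7∈{9}] r1c7's peers cover all but 9 ⇒ r1c7=9.

Answer: 5 8 3 7 4 1 9 2 6 / 7 2 1 9 6 3 8 5 4 / 9 4 6 5 2 8 3 7 1 / 6 3 9 2 7 5 4 1 8 / 8 7 5 6 1 4 2 3 9 / 4 1 2 3 8 9 7 6 5 / 1 6 8 4 3 2 5 9 7 / 3 9 7 8 5 6 1 4 2 / 2 5 4 1 9 7 6 8 3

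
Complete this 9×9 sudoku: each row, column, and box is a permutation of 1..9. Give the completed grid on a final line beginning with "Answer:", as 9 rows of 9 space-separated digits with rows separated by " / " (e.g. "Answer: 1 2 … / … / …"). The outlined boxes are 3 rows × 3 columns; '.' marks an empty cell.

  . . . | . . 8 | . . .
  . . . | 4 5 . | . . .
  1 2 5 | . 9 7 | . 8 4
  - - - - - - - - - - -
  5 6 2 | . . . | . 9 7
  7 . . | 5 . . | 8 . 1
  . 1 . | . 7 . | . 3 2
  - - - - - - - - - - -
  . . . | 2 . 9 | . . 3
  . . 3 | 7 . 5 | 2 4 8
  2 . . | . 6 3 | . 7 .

Step 1. [r7c5∈{1,4,8}] 4 has one home in box 8: r7c5. So r7c5=4.
Step 2. [r8c2∈{9}] nothing but 9 survives at r8c2 ⇒ r8c2=9.
Step 3. [r9c4∈{1,8}] r9c4 is the only open cell in box 8 admitting 8, so r9c4=8.
Step 4. [r6c7∈{4,5,6}] in row 6, 5 fits only at r6c7. So r6c7=5.
Step 5. [r5c3∈{4,9}] row 5 places 9 nowhere but r5c3. So r5c3=9.
Step 6. [r5c2∈{3,4}] r5c2 is the only open cell in box 4 admitting 3. So r5c2=3.
Step 7. [r5c6∈{2,4,6}] row 5 places 4 nowhere but r5c6 ⇒ r5c6=4.
Step 8. [r2c6∈{1,2,6}] 2 has one home in col 6: r2c6 ⇒ r2c6=2.
Step 9. [r8c1∈{6}] r8c1 is down to just 6 ⇒ r8c1=6.
Step 10. [r7c1∈{8}] r7c1's peers cover all but 8, so r7c1=8.
Step 11. [r1c8∈{1,2,5,6}] in row 1, 2 fits only at r1c8. So r1c8=2.
Step 12. [r7c8∈{1,5,6}] 5 has one home in col 8: r7c8. So r7c8=5.
Step 13. [r7c7∈{1,6}] row 7 places 6 nowhere but r7c7. So r7c7=6.
Step 14. [r9c7∈{1,9}] 1 has one home in box 9: r9c7, so r9c7=1.
Step 15. [r7c2∈{7}] r7c2 is down to just 7 ⇒ r7c2=7.
Step 16. [r3c4∈{3,6}] r3c4 is the only open cell in row 3 admitting 6. So r3c4=6.
Step 17. [r1c2∈{4}] nothing but 4 survives at r1c2. So r1c2=4.
Step 18. [r4c5∈{1,3,8}] in row 4, 8 fits only at r4c5, so r4c5=8.
Step 19. [r1c5∈{1,3}] r1c5 is the only open cell in col 5 admitting 3 ⇒ r1c5=3.
Step 20. [r1c1∈{9}] r1c1 has the single candidate 9, so r1c1=9.
Step 21. [r2c7∈{3,7,9}] col 7 places 9 nowhere but r2c7. So r2c7=9.
Step 22. [r2c9∈{6}] nothing but 6 survives at r2c9. So r2c9=6.
Step 23. [r6c3∈{4,8}] row 6 places 8 nowhere but r6c3, so r6c3=8.
Step 24. [r4c6∈{1}] only 1 remains possible at r4c6, so r4c6=1.
Step 25. [r1c7∈{7}] only 7 remains possible at r1c7. So r1c7=7.
Step 26. [r1c3∈{6}] r1c3's peers cover all but 6. So r1c3=6.
Step 27. [r6c4∈{9}] only 9 remains possible at r6c4 ⇒ r6c4=9.
Step 28. [r9c9∈{9}] r9c9's peers cover all but 9. So r9c9=9.
Step 29. [r6c6∈{6}] only 6 remains possible at r6c6 ⇒ r6c6=6.
Step 30. [r5c8∈{6}] r5c8 has the single candidate 6, so r5c8=6.
Step 31. [r1c4∈{1}] r1c4 is down to just 1, so r1c4=1.
Step 32. [r1c9∈{5}] nothing but 5 survives at r1c9. So r1c9=5.
Step 33. [r2c1∈{3}] only 3 remains possible at r2c1. So r2c1=3.
Step 34. [r2c2∈{8}] only 8 remains possible at r2c2. So r2c2=8.
Step 35. [r5c5∈{2}] r5c5 is down to just 2 ⇒ r5c5=2.
Step 36. [r8c5∈{1}] r8c5 has the single candidate 1. So r8c5=1.
Step 37. [r9c2∈{5}] r9c2 has the single candidate 5. So r9c2=5.
Step 38. [r7c3∈{1}] r7c3 has the single candidate 1. So r7c3=1.
Step 39. [r9c3∈{4}] r9c3's peers cover all but 4 ⇒ r9c3=4.
Step 40. [r6c1∈{4}] r6c1 has the single candidate 4 ⇒ r6c1=4.
Step 41. [r2c8∈{1}] r2c8's peers cover all but 1. So r2c8=1.
Step 42. [r2c3∈{7}] only 7 remains possible at r2c3. So r2c3=7.
Step 43. [r3c7∈{3}] r3c7 is down to just 3. So r3c7=3.
Step 44. [r4c4∈{3}] r4c4 is down to just 3 ⇒ r4c4=3.
Step 45. [r4c7∈{4}] r4c7 is down to just 4, so r4c7=4.

Answer: 9 4 6 1 3 8 7 2 5 / 3 8 7 4 5 2 9 1 6 / 1 2 5 6 9 7 3 8 4 / 5 6 2 3 8 1 4 9 7 / 7 3 9 5 2 4 8 6 1 / 4 1 8 9 7 6 5 3 2 / 8 7 1 2 4 9 6 5 3 / 6 9 3 7 1 5 2 4 8 / 2 5 4 8 6 3 1 7 9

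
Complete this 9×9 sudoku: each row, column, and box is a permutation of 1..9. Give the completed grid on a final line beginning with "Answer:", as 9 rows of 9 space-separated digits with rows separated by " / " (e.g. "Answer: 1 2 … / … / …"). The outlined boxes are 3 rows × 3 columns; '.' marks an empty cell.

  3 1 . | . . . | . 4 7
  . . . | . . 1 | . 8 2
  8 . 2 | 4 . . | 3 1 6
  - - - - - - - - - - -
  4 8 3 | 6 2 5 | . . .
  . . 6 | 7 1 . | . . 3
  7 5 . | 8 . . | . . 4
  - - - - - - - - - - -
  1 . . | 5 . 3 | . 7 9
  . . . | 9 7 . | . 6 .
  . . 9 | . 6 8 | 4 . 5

Step 1. [r9c1∈{2}] r9c1 has the single candidate 2, so r9c1=2.
Step 2. [r6c6∈{9}] only 9 remains possible at r6c6. So r6c6=9.
Step 3. [r5c7∈{2,5,8,9}] 8 has one home in row 5: r5c7. So r5c7=8.
Step 4. [r1c3∈{5}] only 5 remains possible at r1c3, so r1c3=5.
Step 5. [r9c2∈{3,7}] 7 has one home in row 9: r9c2, so r9c2=7.
Step 6. [r3c2∈{9}] nothing but 9 survives at r3c2, so r3c2=9.
Step 7. [r8c6∈{2,4}] 2 has one home in box 8: r8c6, so r8c6=2.
Step 8. [r1c7∈{9}] r1c7's peers cover all but 9, so r1c7=9.
Step 9. [r8c7∈{1}] r8c7 has the single candidate 1, so r8c7=1.
Step 10. [r2c5∈{3,5,9}] row 2 places 9 nowhere but r2c5. So r2c5=9.
Step 11. [r7c5∈{4}] r7c5's peers cover all but 4, so r7c5=4.
Step 12. [r5c8∈{2,5,9}] r5c8 is the only open cell in row 5 admitting 5. So r5c8=5.
Step 13. [r8c2∈{3,4}] across row 8, 3 lands solely at r8c2, so r8c2=3.
Step 14. [r8c3∈{4,8}] in row 8, 4 fits only at r8c3 ⇒ r8c3=4.
Step 15. [r6c7∈{2,6}] 6 has one home in row 6: r6c7, so r6c7=6.
Step 16. [r2c1∈{6}] r2c1 is down to just 6. So r2c1=6.
Step 17. [r8c1∈{5}] r8c1 is down to just 5. So r8c1=5.
Step 18. [r5c1∈{9}] nothing but 9 survives at r5c1, so r5c1=9.
Step 19. [r2c3∈{7}] r2c3's peers cover all but 7. So r2c3=7.
Step 20. [r6c8∈{2}] r6c8 has the single candidate 2. So r6c8=2.
Step 21. [r7c2∈{6}] r7c2 has the single candidate 6 ⇒ r7c2=6.
Step 22. [r1c6∈{6}] nothing but 6 survives at r1c6. So r1c6=6.
Step 23. [r4c7∈{7}] r4c7's peers cover all but 7, so r4c7=7.
Step 24. [r7c3∈{8}] nothing but 8 survives at r7c3. So r7c3=8.
Step 25. [r5c2∈{2}] nothing but 2 survives at r5c2. So r5c2=2.
Step 26. [r4c9∈{1}] nothing but 1 survives at r4c9 ⇒ r4c9=1.
Step 27. [r8c9∈{8}] nothing but 8 survives at r8c9 ⇒ r8c9=8.
Step 28. [r6c3∈{1}] only 1 remains possible at r6c3. So r6c3=1.
Step 29. [r3c6∈{7}] r3c6's peers cover all but 7. So r3c6=7.
Step 30. [r2c4∈{3}] only 3 remains possible at r2c4, so r2c4=3.
Step 31. [r2c7∈{5}] nothing but 5 survives at r2c7 ⇒ r2c7=5.
Step 32. [r4c8∈{9}] nothing but 9 survives at r4c8, so r4c8=9.
Step 33. [r1c4∈{2}] r1c4's peers cover all but 2. So r1c4=2.
Step 34. [r7c7∈{2}] r7c7's peers cover all but 2 ⇒ r7c7=2.
Step 35. [r6c5∈{3}] r6c5's peers cover all but 3, so r6c5=3.
Step 36. [r2c2∈{4}] nothing but 4 survives at r2c2. So r2c2=4.
Step 37. [r3c5∈{5}] r3c5 is down to just 5 ⇒ r3c5=5.
Step 38. [r5c6∈{4}] only 4 remains possible at r5c6 ⇒ r5c6=4.
Step 39. [r9c8∈{3}] nothing but 3 survives at r9c8 ⇒ r9c8=3.
Step 40. [r9c4∈{1}] r9c4's peers cover all but 1. So r9c4=1.
Step 41. [r1c5∈{8}] r1c5 has the single candidate 8. So r1c5=8.

Answer: 3 1 5 2 8 6 9 4 7 / 6 4 7 3 9 1 5 8 2 / 8 9 2 4 5 7 3 1 6 / 4 8 3 6 2 5 7 9 1 / 9 2 6 7 1 4 8 5 3 / 7 5 1 8 3 9 6 2 4 / 1 6 8 5 4 3 2 7 9 / 5 3 4 9 7 2 1 6 8 / 2 7 9 1 6 8 4 3 5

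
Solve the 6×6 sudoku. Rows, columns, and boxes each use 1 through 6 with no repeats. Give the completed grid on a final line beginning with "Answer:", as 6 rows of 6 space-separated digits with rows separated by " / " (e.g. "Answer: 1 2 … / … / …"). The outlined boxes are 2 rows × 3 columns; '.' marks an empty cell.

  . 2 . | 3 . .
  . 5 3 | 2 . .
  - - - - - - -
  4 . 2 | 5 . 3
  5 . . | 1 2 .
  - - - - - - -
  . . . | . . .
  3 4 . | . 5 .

Step 1. [r4c3∈{6}] r4c3 has the single candidate 6. So r4c3=6.
Step 2. [r6c3∈{1}] r6c3 has the single candidate 1, so r6c3=1.
Step 3. [r5c2∈{6}] only 6 remains possible at r5c2. So r5c2=6.
Step 4. [r4c6∈{4}] r4c6 has the single candidate 4, so r4c6=4.
Step 5. [r2c5∈{1,4,6}] r2c5 is the only open cell in row 2 admitting 4 ⇒ r2c5=4.
Step 6. [r6c6∈{2,6}] in row 6, 2 fits only at r6c6. So r6c6=2.
Step 7. [r5c6∈{1}] nothing but 1 survives at r5c6, so r5c6=1.
Step 8. [r2c6∈{6}] r2c6 is down to just 6 ⇒ r2c6=6.
Step 9. [r1c5∈{1}] only 1 remains possible at r1c5. So r1c5=1.
Step 10. [r5c5∈{3}] only 3 remains possible at r5c5 ⇒ r5c5=3.
Step 11. [r4c2∈{3}] r4c2 is down to just 3, so r4c2=3.
Step 12. [r5c4∈{4}] r5c4 has the single candidate 4 ⇒ r5c4=4.
Step 13. [r5c1∈{2}] nothing but 2 survives at r5c1 ⇒ r5c1=2.
Step 14. [r2c1∈{1}] only 1 remains possible at r2c1 ⇒ r2c1=1.
Step 15. [r1c6∈{5}] r1c6 is down to just 5. So r1c6=5.
Step 16. [r1c1∈{6}] r1c1 has the single candidate 6 ⇒ r1c1=6.
Step 17. [r1c3∈{4}] nothing but 4 survives at r1c3, so r1c3=4.
Step 18. [r5c3∈{5}] r5c3 is down to just 5 ⇒ r5c3=5.
Step 19. [r3c5∈{6}] only 6 remains possible at r3c5 ⇒ r3c5=6.
Step 20. [r6c4∈{6}] only 6 remains possible at r6c4, so r6c4=6.
Step 21. [r3c2∈{1}] r3c2's peers cover all but 1. So r3c2=1.

Answer: 6 2 4 3 1 5 / 1 5 3 2 4 6 / 4 1 2 5 6 3 / 5 3 6 1 2 4 / 2 6 5 4 3 1 / 3 4 1 6 5 2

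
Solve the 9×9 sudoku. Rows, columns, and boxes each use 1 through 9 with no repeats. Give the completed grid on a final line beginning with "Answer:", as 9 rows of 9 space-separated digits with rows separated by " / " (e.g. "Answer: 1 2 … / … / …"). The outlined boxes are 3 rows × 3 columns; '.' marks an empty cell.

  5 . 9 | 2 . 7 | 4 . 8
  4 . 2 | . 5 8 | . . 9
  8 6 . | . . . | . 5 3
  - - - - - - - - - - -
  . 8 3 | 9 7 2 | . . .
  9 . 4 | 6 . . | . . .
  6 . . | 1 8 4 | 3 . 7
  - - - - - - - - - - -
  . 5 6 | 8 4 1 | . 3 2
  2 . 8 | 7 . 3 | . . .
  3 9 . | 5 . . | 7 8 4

Step 1. [r1c5∈{1,3,6}] in box 2, 6 fits only at r1c5. So r1c5=6.
Step 2. [r1c8∈{1}] r1c8 has the single candidate 1, so r1c8=1.
Step 3. [r2c2∈{1,3,7}] row 2 places 1 nowhere but r2c2. So r2c2=1.
Step 4. [r5c8∈{2}] r5c8 is down to just 2, so r5c8=2.
Step 5. [r2c7∈{6}] r2c7's peers cover all but 6 ⇒ r2c7=6.
Step 6. [r8c5∈{9}] nothing but 9 survives at r8c5 ⇒ r8c5=9.
Step 7. [r5c7∈{1,5,8}] 8 has one home in row 5: r5c7 ⇒ r5c7=8.
Step 8. [r5c9∈{1,5}] r5c9 is the only open cell in row 5 admitting 1, so r5c9=1.
Step 9. [r8c8∈{6}] r8c8 is down to just 6, so r8c8=6.
Step 10. [r4c7∈{5}] only 5 remains possible at r4c7, so r4c7=5.
Step 11. [r3c6∈{9}] r3c6 has the single candidate 9 ⇒ r3c6=9.
Step 12. [r9c3∈{1}] r9c3's peers cover all but 1 ⇒ r9c3=1.
Step 13. [r1c2∈{3}] nothing but 3 survives at r1c2. So r1c2=3.
Step 14. [r8c9∈{5}] only 5 remains possible at r8c9, so r8c9=5.
Step 15. [r9c5∈{2}] r9c5 is down to just 2 ⇒ r9c5=2.
Step 16. [r5c6∈{5}] r5c6's peers cover all but 5. So r5c6=5.
Step 17. [r4c8∈{4}] nothing but 4 survives at r4c8 ⇒ r4c8=4.
Step 18. [r6c8∈{9}] r6c8 is down to just 9, so r6c8=9.
Step 19. [r5c5∈{3}] r5c5's peers cover all but 3, so r5c5=3.
Step 20. [r5c2∈{7}] only 7 remains possible at r5c2 ⇒ r5c2=7.
Step 21. [r7c7∈{9}] nothing but 9 survives at r7c7. So r7c7=9.
Step 22. [r2c4∈{3}] r2c4's peers cover all but 3, so r2c4=3.
Step 23. [r3c7∈{2}] r3c7 is down to just 2, so r3c7=2.
Step 24. [r9c6∈{6}] only 6 remains possible at r9c6. So r9c6=6.
Step 25. [r3c3∈{7}] r3c3 has the single candidate 7 ⇒ r3c3=7.
Step 26. [r3c4∈{4}] r3c4 is down to just 4, so r3c4=4.
Step 27. [r4c9∈{6}] r4c9 has the single candidate 6. So r4c9=6.
Step 28. [r7c1∈{7}] r7c1 has the single candidate 7, so r7c1=7.
Step 29. [r4c1∈{1}] nothing but 1 survives at r4c1 ⇒ r4c1=1.
Step 30. [r8c7∈{1}] nothing but 1 survives at r8c7 ⇒ r8c7=1.
Step 31. [r8c2∈{4}] r8c2's peers cover all but 4, so r8c2=4.
Step 32. [r2c8∈{7}] r2c8 is down to just 7. So r2c8=7.
Step 33. [r3c5∈{1}] nothing but 1 survives at r3c5. So r3c5=1.
Step 34. [r6c3∈{5}] r6c3 is down to just 5, so r6c3=5.
Step 35. [r6c2∈{2}] nothing but 2 survives at r6c2. So r6c2=2.

Answer: 5 3 9 2 6 7 4 1 8 / 4 1 2 3 5 8 6 7 9 / 8 6 7 4 1 9 2 5 3 / 1 8 3 9 7 2 5 4 6 / 9 7 4 6 3 5 8 2 1 / 6 2 5 1 8 4 3 9 7 / 7 5 6 8 4 1 9 3 2 / 2 4 8 7 9 3 1 6 5 / 3 9 1 5 2 6 7 8 4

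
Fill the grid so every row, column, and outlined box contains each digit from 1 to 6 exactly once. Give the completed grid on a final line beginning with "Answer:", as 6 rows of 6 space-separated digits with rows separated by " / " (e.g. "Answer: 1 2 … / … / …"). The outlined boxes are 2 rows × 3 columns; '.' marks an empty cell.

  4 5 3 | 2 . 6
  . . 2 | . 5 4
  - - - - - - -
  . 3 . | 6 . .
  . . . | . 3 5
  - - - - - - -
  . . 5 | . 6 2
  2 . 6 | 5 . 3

Step 1. [r3c6∈{1}] only 1 remains possible at r3c6, so r3c6=1.
Step 2. [r4c4∈{4}] r4c4's peers cover all but 4. So r4c4=4.
Step 3. [r5c4∈{1}] r5c4 is down to just 1, so r5c4=1.
Step 4. [r6c2∈{1,4}] r6c2 is the only open cell in row 6 admitting 1 ⇒ r6c2=1.
Step 5. [r2c1∈{1,6}] in row 2, 1 fits only at r2c1. So r2c1=1.
Step 6. [r4c2∈{2,6}] in row 4, 2 fits only at r4c2, so r4c2=2.
Step 7. [r3c3∈{4}] nothing but 4 survives at r3c3 ⇒ r3c3=4.
Step 8. [r2c4∈{3}] r2c4's peers cover all but 3. So r2c4=3.
Step 9. [r3c5∈{2}] only 2 remains possible at r3c5, so r3c5=2.
Step 10. [r2c2∈{6}] nothing but 6 survives at r2c2 ⇒ r2c2=6.
Step 11. [r1c5∈{1}] nothing but 1 survives at r1c5. So r1c5=1.
Step 12. [r4c3∈{1}] r4c3 has the single candidate 1. So r4c3=1.
Step 13. [r3c1∈{5}] r3c1's peers cover all but 5 ⇒ r3c1=5.
Step 14. [r5c1∈{3}] r5c1's peers cover all but 3, so r5c1=3.
Step 15. [r4c1∈{6}] r4c1's peers cover all but 6, so r4c1=6.
Step 16. [r6c5∈{4}] r6c5 is down to just 4 ⇒ r6c5=4.
Step 17. [r5c2∈{4}] nothing but 4 survives at r5c2, so r5c2=4.

Answer: 4 5 3 2 1 6 / 1 6 2 3 5 4 / 5 3 4 6 2 1 / 6 2 1 4 3 5 / 3 4 5 1 6 2 / 2 1 6 5 4 3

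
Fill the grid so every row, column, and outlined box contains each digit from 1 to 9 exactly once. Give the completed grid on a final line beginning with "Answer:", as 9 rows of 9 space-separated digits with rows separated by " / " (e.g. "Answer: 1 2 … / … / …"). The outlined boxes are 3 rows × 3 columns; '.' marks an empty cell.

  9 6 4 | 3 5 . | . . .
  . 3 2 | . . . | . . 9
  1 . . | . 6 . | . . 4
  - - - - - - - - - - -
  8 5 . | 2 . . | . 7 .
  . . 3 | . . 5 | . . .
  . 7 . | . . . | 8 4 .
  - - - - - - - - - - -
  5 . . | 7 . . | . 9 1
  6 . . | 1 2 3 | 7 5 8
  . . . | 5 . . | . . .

Step 1. [r7c7∈{2,3,4,6}] row 7 places 3 nowhere but r7c7 ⇒ r7c7=3.
Step 2. [r7c3∈{8}] r7c3's peers cover all but 8. So r7c3=8.
Step 3. [r7c5∈{4}] r7c5 is down to just 4 ⇒ r7c5=4.
Step 4. [r8c3∈{9}] only 9 remains possible at r8c3 ⇒ r8c3=9.
Step 5. [r5c2∈{1,2,4,9}] r5c2 is the only open cell in col 2 admitting 9. So r5c2=9.
Step 6. [r4c6∈{1,4,6,9}] in row 4, 4 fits only at r4c6. So r4c6=4.
Step 7. [r9c7∈{2,4,6}] 4 has one home in col 7: r9c7 ⇒ r9c7=4.
Step 8. [r2c1∈{7}] r2c1 has the single candidate 7 ⇒ r2c1=7.
Step 9. [r3c6∈{2,7,8,9}] in row 3, 7 fits only at r3c6 ⇒ r3c6=7.
Step 10. [r1c6∈{1,2,8}] across col 6, 2 lands solely at r1c6 ⇒ r1c6=2.
Step 11. [r1c7∈{1}] r1c7 is down to just 1. So r1c7=1.
Step 12. [r5c8∈{1,2,6}] r5c8 is the only open cell in col 8 admitting 1. So r5c8=1.
Step 13. [r6c1∈{2}] nothing but 2 survives at r6c1, so r6c1=2.
Step 14. [r3c4∈{8,9}] row 3 places 9 nowhere but r3c4 ⇒ r3c4=9.
Step 15. [r6c4∈{6}] nothing but 6 survives at r6c4 ⇒ r6c4=6.
Step 16. [r6c3∈{1}] r6c3 is down to just 1, so r6c3=1.
Step 17. [r4c5∈{1,3,9}] across row 4, 1 lands solely at r4c5 ⇒ r4c5=1.
Step 18. [r2c5∈{8}] r2c5's peers cover all but 8, so r2c5=8.
Step 19. [r3c8∈{2,3,8}] r3c8 is the only open cell in row 3 admitting 3 ⇒ r3c8=3.
Step 20. [r9c8∈{2,6}] across col 8, 2 lands solely at r9c8 ⇒ r9c8=2.
Step 21. [r9c9∈{6}] nothing but 6 survives at r9c9, so r9c9=6.
Step 22. [r5c7∈{2,6}] r5c7 is the only open cell in row 5 admitting 6, so r5c7=6.
Step 23. [r6c6∈{9}] only 9 remains possible at r6c6 ⇒ r6c6=9.
Step 24. [r4c9∈{3}] r4c9's peers cover all but 3. So r4c9=3.
Step 25. [r3c3∈{5}] r3c3 is down to just 5. So r3c3=5.
Step 26. [r1c8∈{8}] r1c8 is down to just 8 ⇒ r1c8=8.
Step 27. [r5c4∈{8}] r5c4 has the single candidate 8. So r5c4=8.
Step 28. [r7c2∈{2}] r7c2's peers cover all but 2 ⇒ r7c2=2.
Step 29. [r4c3∈{6}] only 6 remains possible at r4c3. So r4c3=6.
Step 30. [r4c7∈{9}] r4c7's peers cover all but 9, so r4c7=9.
Step 31. [r5c5∈{7}] only 7 remains possible at r5c5. So r5c5=7.
Step 32. [r2c8∈{6}] nothing but 6 survives at r2c8, so r2c8=6.
Step 33. [r8c2∈{4}] r8c2's peers cover all but 4 ⇒ r8c2=4.
Step 34. [r7c6∈{6}] nothing but 6 survives at r7c6 ⇒ r7c6=6.
Step 35. [r6c9∈{5}] r6c9 is down to just 5. So r6c9=5.
Step 36. [r9c2∈{1}] r9c2's peers cover all but 1 ⇒ r9c2=1.
Step 37. [r3c2∈{8}] r3c2 is down to just 8. So r3c2=8.
Step 38. [r2c6∈{1}] r2c6 has the single candidate 1. So r2c6=1.
Step 39. [r2c7∈{5}] r2c7's peers cover all but 5, so r2c7=5.
Step 40. [r9c3∈{7}] r9c3 has the single candidate 7 ⇒ r9c3=7.
Step 41. [r9c6∈{8}] r9c6 is down to just 8 ⇒ r9c6=8.
Step 42. [r6c5∈{3}] r6c5's peers cover all but 3 ⇒ r6c5=3.
Step 43. [r2c4∈{4}] r2c4 has the single candidate 4. So r2c4=4.
Step 44. [r9c5∈{9}] r9c5's peers cover all but 9, so r9c5=9.
Step 45. [r1c9∈{7}] r1c9's peers cover all but 7, so r1c9=7.
Step 46. [r5c1∈{4}] r5c1's peers cover all but 4. So r5c1=4.
Step 47. [r3c7∈{2}] only 2 remains possible at r3c7. So r3c7=2.
Step 48. [r9c1∈{3}] r9c1's peers cover all but 3, so r9c1=3.
Step 49. [r5c9∈{2}] nothing but 2 survives at r5c9. So r5c9=2.

Answer: 9 6 4 3 5 2 1 8 7 / 7 3 2 4 8 1 5 6 9 / 1 8 5 9 6 7 2 3 4 / 8 5 6 2 1 4 9 7 3 / 4 9 3 8 7 5 6 1 2 / 2 7 1 6 3 9 8 4 5 / 5 2 8 7 4 6 3 9 1 / 6 4 9 1 2 3 7 5 8 / 3 1 7 5 9 8 4 2 6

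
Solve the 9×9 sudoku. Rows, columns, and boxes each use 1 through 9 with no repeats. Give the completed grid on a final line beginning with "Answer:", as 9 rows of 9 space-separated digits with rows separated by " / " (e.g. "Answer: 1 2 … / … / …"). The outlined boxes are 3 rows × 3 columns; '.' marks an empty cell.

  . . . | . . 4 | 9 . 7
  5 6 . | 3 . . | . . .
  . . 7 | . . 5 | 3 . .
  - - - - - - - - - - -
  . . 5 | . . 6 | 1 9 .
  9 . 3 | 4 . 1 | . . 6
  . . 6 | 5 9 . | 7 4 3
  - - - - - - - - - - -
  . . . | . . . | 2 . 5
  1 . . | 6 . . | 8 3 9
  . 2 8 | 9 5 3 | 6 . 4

Step 1. [r8c3∈{4}] r8c3 has the single candidate 4 ⇒ r8c3=4.
Step 2. [r9c8∈{1,7}] row 9 places 1 nowhere but r9c8, so r9c8=1.
Step 3. [r3c2∈{1,4,8,9}] in row 3, 9 fits only at r3c2 ⇒ r3c2=9.
Step 4. [r7c8∈{7}] nothing but 7 survives at r7c8, so r7c8=7.
Step 5. [r4c4∈{2,7,8}] r4c4 is the only open cell in col 4 admitting 7 ⇒ r4c4=7.
Step 6. [r7c6∈{8}] only 8 remains possible at r7c6 ⇒ r7c6=8.
Step 7. [r6c6∈{2}] only 2 remains possible at r6c6 ⇒ r6c6=2.
Step 8. [r5c8∈{2,5,8}] 2 has one home in row 5: r5c8 ⇒ r5c8=2.
Step 9. [r6c1∈{8}] r6c1 has the single candidate 8, so r6c1=8.
Step 10. [r2c8∈{8}] nothing but 8 survives at r2c8, so r2c8=8.
Step 11. [r8c5∈{2,7}] in row 8, 2 fits only at r8c5. So r8c5=2.
Step 12. [r1c2∈{1,3,8}] col 2 places 8 nowhere but r1c2, so r1c2=8.
Step 13. [r3c4∈{1,2,8}] across col 4, 8 lands solely at r3c4 ⇒ r3c4=8.
Step 14. [r4c1∈{2,4}] 2 has one home in row 4: r4c1, so r4c1=2.
Step 15. [r1c4∈{1,2}] col 4 places 2 nowhere but r1c4 ⇒ r1c4=2.
Step 16. [r3c9∈{1,2}] in row 3, 2 fits only at r3c9. So r3c9=2.
Step 17. [r3c5∈{1,6}] row 3 places 1 nowhere but r3c5 ⇒ r3c5=1.
Step 18. [r8c6∈{7}] nothing but 7 survives at r8c6 ⇒ r8c6=7.
Step 19. [r1c3∈{1}] r1c3 is down to just 1 ⇒ r1c3=1.
Step 20. [r7c1∈{3,6}] r7c1 is the only open cell in row 7 admitting 6 ⇒ r7c1=6.
Step 21. [r3c8∈{6}] r3c8 has the single candidate 6. So r3c8=6.
Step 22. [r4c9∈{8}] nothing but 8 survives at r4c9 ⇒ r4c9=8.
Step 23. [r4c2∈{4}] r4c2 is down to just 4 ⇒ r4c2=4.
Step 24. [r8c2∈{5}] r8c2 has the single candidate 5. So r8c2=5.
Step 25. [r5c2∈{7}] r5c2 is down to just 7, so r5c2=7.
Step 26. [r1c8∈{5}] r1c8's peers cover all but 5. So r1c8=5.
Step 27. [r7c3∈{9}] r7c3 is down to just 9, so r7c3=9.
Step 28. [r6c2∈{1}] r6c2 has the single candidate 1 ⇒ r6c2=1.
Step 29. [r9c1∈{7}] only 7 remains possible at r9c1 ⇒ r9c1=7.
Step 30. [r3c1∈{4}] nothing but 4 survives at r3c1. So r3c1=4.
Step 31. [r4c5∈{3}] only 3 remains possible at r4c5 ⇒ r4c5=3.
Step 32. [r2c5∈{7}] only 7 remains possible at r2c5 ⇒ r2c5=7.
Step 33. [r5c5∈{8}] r5c5 is down to just 8 ⇒ r5c5=8.
Step 34. [r5c7∈{5}] only 5 remains possible at r5c7. So r5c7=5.
Step 35. [r7c4∈{1}] only 1 remains possible at r7c4 ⇒ r7c4=1.
Step 36. [r2c7∈{4}] nothing but 4 survives at r2c7, so r2c7=4.
Step 37. [r7c2∈{3}] r7c2 has the single candidate 3 ⇒ r7c2=3.
Step 38. [r2c3∈{2}] r2c3 is down to just 2 ⇒ r2c3=2.
Step 39. [r7c5∈{4}] r7c5 has the single candidate 4 ⇒ r7c5=4.
Step 40. [r1c1∈{3}] r1c1 is down to just 3, so r1c1=3.
Step 41. [r2c9∈{1}] r2c9 has the single candidate 1. So r2c9=1.
Step 42. [r2c6∈{9}] only 9 remains possible at r2c6, so r2c6=9.
Step 43. [r1c5∈{6}] nothing but 6 survives at r1c5. So r1c5=6.

Answer: 3 8 1 2 6 4 9 5 7 / 5 6 2 3 7 9 4 8 1 / 4 9 7 8 1 5 3 6 2 / 2 4 5 7 3 6 1 9 8 / 9 7 3 4 8 1 5 2 6 / 8 1 6 5 9 2 7 4 3 / 6 3 9 1 4 8 2 7 5 / 1 5 4 6 2 7 8 3 9 / 7 2 8 9 5 3 6 1 4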